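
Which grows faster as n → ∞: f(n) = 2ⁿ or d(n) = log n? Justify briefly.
Comparing growth rates:
Growth-rate hierarchy: log n ≺ any polynomial ≺ any exponential cⁿ (c>1) ≺ n! ≺ nⁿ.
exponential base 2 dominates logarithmic asymptotically.

f(n) grows faster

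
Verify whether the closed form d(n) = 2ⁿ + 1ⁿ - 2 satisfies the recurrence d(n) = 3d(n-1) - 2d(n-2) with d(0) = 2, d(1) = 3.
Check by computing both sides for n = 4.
From the recurrence with d(0) = 2, d(1) = 3:
  d(0) = 2, d(1) = 3, d(2) = 5, d(3) = 9, d(4) = 17
  so the recurrence gives d(4) = 17.
From the proposed closed form d(n) = 2ⁿ + 1ⁿ - 2:
  d(4) = 15.
The recurrence gives 17 but the closed form gives 15, so the closed form does not satisfy the recurrence.

No, the closed form is incorrect.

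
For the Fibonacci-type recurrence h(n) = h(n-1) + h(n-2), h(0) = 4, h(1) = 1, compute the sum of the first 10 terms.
Computing the sequence terms: 4, 1, 5, 6, 11, 17, 28, 45, 73, 118
Adding these values together:

308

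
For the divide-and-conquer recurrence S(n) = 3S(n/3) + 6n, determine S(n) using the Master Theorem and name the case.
Master Theorem template: S(n) = a·S(n/b) + f(n).
Here: a=3, b=3, f(n)=6n
Compute log_b(a) = log_3(3) = 1.
f(n) = 6n = Θ(n). Case 2: S(n) = Θ(n log n).

Case 2: S(n) = Θ(n log n)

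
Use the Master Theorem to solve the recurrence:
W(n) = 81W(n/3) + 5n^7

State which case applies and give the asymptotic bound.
Master Theorem template: W(n) = a·W(n/b) + f(n).
Here: a=81, b=3, f(n)=5n^7
Compute log_b(a) = log_3(81) = 4.
f(n) = 5n^7 = Ω(n^(4+ε)) with ε = 3, and the regularity condition holds (a·f(n/b) = (a/b^7)·f(n) with a/b^7 = 3^-3 < 1). Case 3: W(n) = Θ(f(n)) = Θ(n^7).

Case 3: W(n) = Θ(n^7)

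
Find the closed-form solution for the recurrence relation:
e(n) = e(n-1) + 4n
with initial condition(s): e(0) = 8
Recurrence: e(n) = e(n-1) + 4n, initial: e(0) = 8.
Telescoping: e(n) = e(0) + 4·Σᵢ₌₁ⁿ i = 8 + 4·n(n+1)/2.

e(n) = 4·n(n+1)/2 + 8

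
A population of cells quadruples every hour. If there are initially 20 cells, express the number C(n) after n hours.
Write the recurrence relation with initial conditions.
Each hour multiplies the count by 4, so the count after n hours depends only on the count after n-1 hours: C(n) = 4 × C(n-1). The starting count gives C(0) = 20.
Unrolling n times gives the closed form C(n) = 20 × 4ⁿ.

C(n) = 4 × C(n-1), C(0) = 20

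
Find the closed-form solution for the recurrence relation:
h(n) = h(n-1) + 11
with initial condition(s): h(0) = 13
Recurrence: h(n) = h(n-1) + 11, initial: h(0) = 13.
Each step adds 11, so h(n) = h(0) + 11n = 11n + 13.

h(n) = 11n + 13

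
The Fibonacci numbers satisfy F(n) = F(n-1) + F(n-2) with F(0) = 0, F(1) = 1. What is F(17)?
Computing the sequence terms:
0, 1, 1, 2, 3, 5, 8, 13, 21, 34, 55, 89, 144, 233, 377, 610, 987, 1597

1597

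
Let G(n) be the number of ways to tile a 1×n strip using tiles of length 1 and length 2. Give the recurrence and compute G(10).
Condition on the last tile: it has length 1 (leaving a 1×(n-1) strip) or length 2 (leaving a 1×(n-2) strip), so G(n) = G(n-1) + G(n-2) (order-2 linear recurrence).
For 0 ≤ i < 2 only unit tiles fit, so G(i) = 1.
Iterating the recurrence: G(2) = 2, G(3) = 3, G(4) = 5, G(5) = 8, G(6) = 13, G(7) = 21, G(8) = 34, G(9) = 55, G(10) = 89.

G(n) = G(n-1) + G(n-2), with G(i) = 1 for 0 ≤ i < 2; G(10) = 89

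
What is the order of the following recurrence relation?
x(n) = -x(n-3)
The order is the largest lag k for which x(n-k) appears. Here the deepest term is x(n-3), so the order is 3.

Order 3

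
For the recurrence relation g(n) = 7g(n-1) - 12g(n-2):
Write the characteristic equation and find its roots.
Substitute g(n) = rⁿ and divide through by rⁿ⁻²: r² - 7r + 12 = 0
Factor: (r - 3)(r - 4) = 0, so r = 3, 4.
General solution: g(n) = A·3ⁿ + B·4ⁿ

Characteristic: r² - 7r + 12 = 0, Roots: r = 3, 4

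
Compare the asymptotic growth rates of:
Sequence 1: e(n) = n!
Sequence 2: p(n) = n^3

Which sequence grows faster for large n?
Comparing growth rates:
Growth-rate hierarchy: log n ≺ any polynomial ≺ any exponential cⁿ (c>1) ≺ n! ≺ nⁿ.
factorial dominates polynomial degree 3 asymptotically.

e(n) grows faster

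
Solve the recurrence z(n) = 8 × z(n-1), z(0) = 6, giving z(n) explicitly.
Recurrence: z(n) = 8 × z(n-1), initial: z(0) = 6.
Each term is 8 times the previous, so this is geometric with ratio 8. After n steps: z(n) = z(0)·8ⁿ = 6·8ⁿ.

z(n) = 6·8ⁿ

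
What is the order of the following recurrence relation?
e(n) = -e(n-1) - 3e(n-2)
The order is the largest lag k for which e(n-k) appears. Here the deepest term is e(n-2), so the order is 2.

Order 2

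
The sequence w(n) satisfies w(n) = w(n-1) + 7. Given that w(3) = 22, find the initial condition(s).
w(3) = w(0) + 3·7, so w(0) = 22 - 21 = 1.

w(0) = 1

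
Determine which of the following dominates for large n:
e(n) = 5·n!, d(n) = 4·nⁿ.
Comparing growth rates:
Growth-rate hierarchy: log n ≺ any polynomial ≺ any exponential cⁿ (c>1) ≺ n! ≺ nⁿ.
super-exponential nⁿ dominates factorial asymptotically.

d(n) grows faster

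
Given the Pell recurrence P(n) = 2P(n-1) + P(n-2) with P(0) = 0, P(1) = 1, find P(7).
Computing the sequence terms:
0, 1, 2, 5, 12, 29, 70, 169

169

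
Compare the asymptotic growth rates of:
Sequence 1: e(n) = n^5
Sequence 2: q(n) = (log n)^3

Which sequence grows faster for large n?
Comparing growth rates:
Growth-rate hierarchy: log n ≺ any polynomial ≺ any exponential cⁿ (c>1) ≺ n! ≺ nⁿ.
polynomial degree 5 dominates polylogarithmic (log n)^3 asymptotically.

e(n) grows faster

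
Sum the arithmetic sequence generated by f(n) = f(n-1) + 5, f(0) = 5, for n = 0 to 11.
Computing the sequence terms: 5, 10, 15, 20, 25, 30, 35, 40, 45, 50, 55, 60
Adding these values together:

390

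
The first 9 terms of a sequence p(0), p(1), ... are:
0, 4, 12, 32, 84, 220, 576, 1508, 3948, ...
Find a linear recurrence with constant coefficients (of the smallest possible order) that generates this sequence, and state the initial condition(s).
Look for the lowest-order linear relation among consecutive terms.
Observation: p(n) - 3·p(n-1) - (-1)·p(n-2) = 0 holds for the shown terms, and no order-1 relation p(n) = α·p(n-1) + β fits.
Check at n=3: 3·12 + (-1)·4 = 32. ✓

p(n) = 3p(n-1) - p(n-2), p(0) = 0, p(1) = 4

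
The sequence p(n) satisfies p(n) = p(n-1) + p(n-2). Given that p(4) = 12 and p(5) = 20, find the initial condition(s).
Work backwards using p(k) = p(k+2) - p(k+1):
p(3) = p(5) - p(4) = 20 - 12 = 8
p(2) = p(4) - p(3) = 12 - 8 = 4
p(1) = p(3) - p(2) = 8 - 4 = 4
p(0) = p(2) - p(1) = 4 - 4 = 0

p(0) = 0, p(1) = 4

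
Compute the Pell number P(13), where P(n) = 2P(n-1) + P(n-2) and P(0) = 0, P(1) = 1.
Computing the sequence terms:
0, 1, 2, 5, 12, 29, 70, 169, 408, 985, 2378, 5741, 13860, 33461

33461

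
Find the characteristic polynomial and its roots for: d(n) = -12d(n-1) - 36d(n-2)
Substitute d(n) = rⁿ and divide through by rⁿ⁻²: r² + 12r + 36 = 0
Factor: (r + 6)² = 0, so r = -6 (double root).
General solution: d(n) = (A + Bn)·(-6)ⁿ

Characteristic: r² + 12r + 36 = 0, Roots: r = -6 (double root)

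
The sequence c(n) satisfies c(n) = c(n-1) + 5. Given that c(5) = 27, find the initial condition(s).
c(5) = c(0) + 5·5, so c(0) = 27 - 25 = 2.

c(0) = 2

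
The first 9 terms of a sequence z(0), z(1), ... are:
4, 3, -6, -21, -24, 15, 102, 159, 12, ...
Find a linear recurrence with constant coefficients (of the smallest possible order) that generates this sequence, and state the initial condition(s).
Look for the lowest-order linear relation among consecutive terms.
Observation: z(n) - 2·z(n-1) - (-3)·z(n-2) = 0 holds for the shown terms, and no order-1 relation z(n) = α·z(n-1) + β fits.
Check at n=3: 2·-6 + (-3)·3 = -21. ✓

z(n) = 2z(n-1) - 3z(n-2), z(0) = 4, z(1) = 3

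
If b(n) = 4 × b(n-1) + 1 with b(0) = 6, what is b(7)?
Computing step by step:
b(0) = 6
b(1) = 4 × 6 + 1 = 25
b(2) = 4 × 25 + 1 = 101
b(3) = 4 × 101 + 1 = 405
b(4) = 4 × 405 + 1 = 1621
b(5) = 4 × 1621 + 1 = 6485
b(6) = 4 × 6485 + 1 = 25941
b(7) = 4 × 25941 + 1 = 103765

103765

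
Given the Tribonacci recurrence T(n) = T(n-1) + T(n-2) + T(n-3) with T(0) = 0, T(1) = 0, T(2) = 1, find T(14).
Computing the sequence terms:
0, 0, 1, 1, 2, 4, 7, 13, 24, 44, 81, 149, 274, 504, 927

927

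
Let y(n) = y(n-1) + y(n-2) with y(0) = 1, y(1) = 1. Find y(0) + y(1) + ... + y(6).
Computing the sequence terms: 1, 1, 2, 3, 5, 8, 13
Adding these values together:

33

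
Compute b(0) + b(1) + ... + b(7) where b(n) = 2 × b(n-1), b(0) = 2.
Computing the sequence terms: 2, 4, 8, 16, 32, 64, 128, 256
Adding these values together:

510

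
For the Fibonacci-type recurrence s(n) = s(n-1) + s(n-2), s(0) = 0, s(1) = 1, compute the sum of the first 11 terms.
Computing the sequence terms: 0, 1, 1, 2, 3, 5, 8, 13, 21, 34, 55
Adding these values together:

143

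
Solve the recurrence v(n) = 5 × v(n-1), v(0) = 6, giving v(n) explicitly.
Recurrence: v(n) = 5 × v(n-1), initial: v(0) = 6.
Each term is 5 times the previous, so this is geometric with ratio 5. After n steps: v(n) = v(0)·5ⁿ = 6·5ⁿ.

v(n) = 6·5ⁿ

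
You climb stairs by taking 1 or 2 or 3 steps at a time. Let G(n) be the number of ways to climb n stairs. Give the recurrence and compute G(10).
Condition on the size of the last step (1 to 3): before it there were n-1, …, n-3 stairs climbed, and these cases are disjoint, so G(n) = G(n-1) + G(n-2) + G(n-3) (order-3 linear recurrence).
Initial conditions by direct count (compositions of i into parts ≤ 3): G(1) = 1; G(2) = 2; G(3) = 4.
Iterating the recurrence: G(4) = 7, G(5) = 13, G(6) = 24, G(7) = 44, G(8) = 81, G(9) = 149, G(10) = 274.

G(n) = G(n-1) + G(n-2) + G(n-3), G(1) = 1, G(2) = 2, G(3) = 4; G(10) = 274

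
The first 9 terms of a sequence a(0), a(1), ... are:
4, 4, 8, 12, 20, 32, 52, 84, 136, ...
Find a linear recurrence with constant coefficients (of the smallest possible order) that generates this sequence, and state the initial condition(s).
Look for the lowest-order linear relation among consecutive terms.
Observation: a(n) - 1·a(n-1) - (1)·a(n-2) = 0 holds for the shown terms, and no order-1 relation a(n) = α·a(n-1) + β fits.
Check at n=3: 1·8 + (1)·4 = 12. ✓

a(n) = a(n-1) + a(n-2), a(0) = 4, a(1) = 4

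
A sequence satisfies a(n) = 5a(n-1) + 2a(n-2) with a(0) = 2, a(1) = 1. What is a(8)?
Computing the sequence terms:
2, 1, 9, 47, 253, 1359, 7301, 39223, 210717

210717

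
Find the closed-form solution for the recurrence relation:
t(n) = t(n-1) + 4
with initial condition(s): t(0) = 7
Recurrence: t(n) = t(n-1) + 4, initial: t(0) = 7.
Each step adds 4, so t(n) = t(0) + 4n = 4n + 7.

t(n) = 4n + 7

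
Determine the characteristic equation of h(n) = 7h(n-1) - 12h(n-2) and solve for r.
Substitute h(n) = rⁿ and divide through by rⁿ⁻²: r² - 7r + 12 = 0
Factor: (r - 3)(r - 4) = 0, so r = 3, 4.
General solution: h(n) = A·3ⁿ + B·4ⁿ

Characteristic: r² - 7r + 12 = 0, Roots: r = 3, 4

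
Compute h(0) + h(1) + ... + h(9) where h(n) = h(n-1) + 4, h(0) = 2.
Computing the sequence terms: 2, 6, 10, 14, 18, 22, 26, 30, 34, 38
Adding these values together:

200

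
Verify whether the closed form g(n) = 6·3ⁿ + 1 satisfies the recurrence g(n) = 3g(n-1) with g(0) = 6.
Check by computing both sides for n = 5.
From the recurrence with g(0) = 6:
  g(0) = 6, g(1) = 18, g(2) = 54, g(3) = 162, g(4) = 486, g(5) = 1458
  so the recurrence gives g(5) = 1458.
From the proposed closed form g(n) = 6·3ⁿ + 1:
  g(5) = 1459.
The recurrence gives 1458 but the closed form gives 1459, so the closed form does not satisfy the recurrence.

No, the closed form is incorrect.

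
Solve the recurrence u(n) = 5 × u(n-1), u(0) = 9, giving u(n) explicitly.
Recurrence: u(n) = 5 × u(n-1), initial: u(0) = 9.
Each term is 5 times the previous, so this is geometric with ratio 5. After n steps: u(n) = u(0)·5ⁿ = 9·5ⁿ.

u(n) = 9·5ⁿ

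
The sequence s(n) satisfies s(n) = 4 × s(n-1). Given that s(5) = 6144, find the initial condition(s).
In general s(n) = 4ⁿ · s(0). At n = 5: s(0) = s(5) / 4^5 = 6144 / 1024 = 6.

s(0) = 6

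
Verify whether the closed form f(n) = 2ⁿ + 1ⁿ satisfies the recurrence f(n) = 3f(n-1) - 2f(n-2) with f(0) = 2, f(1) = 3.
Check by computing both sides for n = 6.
From the recurrence with f(0) = 2, f(1) = 3:
  f(0) = 2, f(1) = 3, f(2) = 5, f(3) = 9, f(4) = 17, f(5) = 33, f(6) = 65
  so the recurrence gives f(6) = 65.
From the proposed closed form f(n) = 2ⁿ + 1ⁿ:
  f(6) = 65.
Both sides give 65 at n = 6, and the initial condition(s) match, so the closed form is consistent.

Yes, the closed form is correct.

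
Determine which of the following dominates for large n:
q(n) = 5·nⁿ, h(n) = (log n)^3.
Comparing growth rates:
Growth-rate hierarchy: log n ≺ any polynomial ≺ any exponential cⁿ (c>1) ≺ n! ≺ nⁿ.
super-exponential nⁿ dominates polylogarithmic (log n)^3 asymptotically.

q(n) grows faster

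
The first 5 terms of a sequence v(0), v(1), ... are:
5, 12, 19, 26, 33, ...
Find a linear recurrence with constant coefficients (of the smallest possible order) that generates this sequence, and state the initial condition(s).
Look for the lowest-order linear relation among consecutive terms.
Observation: consecutive differences are constant (= 7).
Check at n=2: 1·12 + 7 = 19. ✓

v(n) = v(n-1) + 7, v(0) = 5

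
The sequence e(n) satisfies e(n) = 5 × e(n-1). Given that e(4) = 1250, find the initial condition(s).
In general e(n) = 5ⁿ · e(0). At n = 4: e(0) = e(4) / 5^4 = 1250 / 625 = 2.

e(0) = 2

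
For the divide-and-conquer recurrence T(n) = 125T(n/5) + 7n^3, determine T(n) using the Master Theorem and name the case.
Master Theorem template: T(n) = a·T(n/b) + f(n).
Here: a=125, b=5, f(n)=7n^3
Compute log_b(a) = log_5(125) = 3.
f(n) = 7n^3 = Θ(n^3). Case 2: T(n) = Θ(n^3 log n).

Case 2: T(n) = Θ(n^3 log n)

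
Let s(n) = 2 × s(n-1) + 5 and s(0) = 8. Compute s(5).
Computing step by step:
s(0) = 8
s(1) = 2 × 8 + 5 = 21
s(2) = 2 × 21 + 5 = 47
s(3) = 2 × 47 + 5 = 99
s(4) = 2 × 99 + 5 = 203
s(5) = 2 × 203 + 5 = 411

411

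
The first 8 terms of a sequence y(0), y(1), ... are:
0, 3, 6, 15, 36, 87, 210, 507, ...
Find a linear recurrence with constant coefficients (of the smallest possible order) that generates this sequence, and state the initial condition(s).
Look for the lowest-order linear relation among consecutive terms.
Observation: y(n) - 2·y(n-1) - (1)·y(n-2) = 0 holds for the shown terms, and no order-1 relation y(n) = α·y(n-1) + β fits.
Check at n=3: 2·6 + (1)·3 = 15. ✓

y(n) = 2y(n-1) + y(n-2), y(0) = 0, y(1) = 3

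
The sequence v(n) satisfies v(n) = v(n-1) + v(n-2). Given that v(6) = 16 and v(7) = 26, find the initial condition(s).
Work backwards using v(k) = v(k+2) - v(k+1):
v(5) = v(7) - v(6) = 26 - 16 = 10
v(4) = v(6) - v(5) = 16 - 10 = 6
v(3) = v(5) - v(4) = 10 - 6 = 4
v(2) = v(4) - v(3) = 6 - 4 = 2
v(1) = v(3) - v(2) = 4 - 2 = 2
v(0) = v(2) - v(1) = 2 - 2 = 0

v(0) = 0, v(1) = 2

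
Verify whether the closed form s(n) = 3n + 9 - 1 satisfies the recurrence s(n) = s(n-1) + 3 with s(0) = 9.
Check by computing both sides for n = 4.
From the recurrence with s(0) = 9:
  s(0) = 9, s(1) = 12, s(2) = 15, s(3) = 18, s(4) = 21
  so the recurrence gives s(4) = 21.
From the proposed closed form s(n) = 3n + 9 - 1:
  s(4) = 20.
The recurrence gives 21 but the closed form gives 20, so the closed form does not satisfy the recurrence.

No, the closed form is incorrect.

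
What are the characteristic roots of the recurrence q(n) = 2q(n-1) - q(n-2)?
Substitute q(n) = rⁿ and divide through by rⁿ⁻²: r² - 2r + 1 = 0
Factor: (r - 1)² = 0, so r = 1 (double root).
General solution: q(n) = (A + Bn)·1ⁿ

Characteristic: r² - 2r + 1 = 0, Roots: r = 1 (double root)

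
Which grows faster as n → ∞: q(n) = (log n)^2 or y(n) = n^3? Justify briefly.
Comparing growth rates:
Growth-rate hierarchy: log n ≺ any polynomial ≺ any exponential cⁿ (c>1) ≺ n! ≺ nⁿ.
polynomial degree 3 dominates polylogarithmic (log n)^2 asymptotically.

y(n) grows faster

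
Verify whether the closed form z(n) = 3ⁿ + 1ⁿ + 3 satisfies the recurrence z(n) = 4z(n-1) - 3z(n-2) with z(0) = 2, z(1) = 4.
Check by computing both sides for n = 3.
From the recurrence with z(0) = 2, z(1) = 4:
  z(0) = 2, z(1) = 4, z(2) = 10, z(3) = 28
  so the recurrence gives z(3) = 28.
From the proposed closed form z(n) = 3ⁿ + 1ⁿ + 3:
  z(3) = 31.
The recurrence gives 28 but the closed form gives 31, so the closed form does not satisfy the recurrence.

No, the closed form is incorrect.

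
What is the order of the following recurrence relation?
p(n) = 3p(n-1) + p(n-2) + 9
The order is the largest lag k for which p(n-k) appears. Here the deepest term is p(n-2) (the 9 term is non-homogeneous and does not affect the order), so the order is 2.

Order 2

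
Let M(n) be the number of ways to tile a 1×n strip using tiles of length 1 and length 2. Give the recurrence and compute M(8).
Condition on the last tile: it has length 1 (leaving a 1×(n-1) strip) or length 2 (leaving a 1×(n-2) strip), so M(n) = M(n-1) + M(n-2) (order-2 linear recurrence).
For 0 ≤ i < 2 only unit tiles fit, so M(i) = 1.
Iterating the recurrence: M(2) = 2, M(3) = 3, M(4) = 5, M(5) = 8, M(6) = 13, M(7) = 21, M(8) = 34.

M(n) = M(n-1) + M(n-2), with M(i) = 1 for 0 ≤ i < 2; M(8) = 34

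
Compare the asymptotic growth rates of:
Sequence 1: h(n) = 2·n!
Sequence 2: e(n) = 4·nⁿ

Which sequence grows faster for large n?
Comparing growth rates:
Growth-rate hierarchy: log n ≺ any polynomial ≺ any exponential cⁿ (c>1) ≺ n! ≺ nⁿ.
super-exponential nⁿ dominates factorial asymptotically.

e(n) grows faster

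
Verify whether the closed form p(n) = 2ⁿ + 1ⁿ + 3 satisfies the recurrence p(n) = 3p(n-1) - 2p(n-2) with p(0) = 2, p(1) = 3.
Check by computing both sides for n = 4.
From the recurrence with p(0) = 2, p(1) = 3:
  p(0) = 2, p(1) = 3, p(2) = 5, p(3) = 9, p(4) = 17
  so the recurrence gives p(4) = 17.
From the proposed closed form p(n) = 2ⁿ + 1ⁿ + 3:
  p(4) = 20.
The recurrence gives 17 but the closed form gives 20, so the closed form does not satisfy the recurrence.

No, the closed form is incorrect.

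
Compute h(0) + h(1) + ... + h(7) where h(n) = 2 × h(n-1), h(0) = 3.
Computing the sequence terms: 3, 6, 12, 24, 48, 96, 192, 384
Adding these values together:

765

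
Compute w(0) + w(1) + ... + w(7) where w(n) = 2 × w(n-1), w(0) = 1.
Computing the sequence terms: 1, 2, 4, 8, 16, 32, 64, 128
Adding these values together:

255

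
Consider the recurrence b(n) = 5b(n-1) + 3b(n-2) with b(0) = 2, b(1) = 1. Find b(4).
Computing the sequence terms:
2, 1, 11, 58, 323

323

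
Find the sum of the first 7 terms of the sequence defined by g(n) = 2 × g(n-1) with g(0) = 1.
Computing the sequence terms: 1, 2, 4, 8, 16, 32, 64
Adding these values together:

127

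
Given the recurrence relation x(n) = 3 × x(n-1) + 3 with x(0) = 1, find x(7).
Computing step by step:
x(0) = 1
x(1) = 3 × 1 + 3 = 6
x(2) = 3 × 6 + 3 = 21
x(3) = 3 × 21 + 3 = 66
x(4) = 3 × 66 + 3 = 201
x(5) = 3 × 201 + 3 = 606
x(6) = 3 × 606 + 3 = 1821
x(7) = 3 × 1821 + 3 = 5466

5466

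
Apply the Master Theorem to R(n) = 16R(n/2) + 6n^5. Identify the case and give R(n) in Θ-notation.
Master Theorem template: R(n) = a·R(n/b) + f(n).
Here: a=16, b=2, f(n)=6n^5
Compute log_b(a) = log_2(16) = 4.
f(n) = 6n^5 = Ω(n^(4+ε)) with ε = 1, and the regularity condition holds (a·f(n/b) = (a/b^5)·f(n) with a/b^5 = 2^-1 < 1). Case 3: R(n) = Θ(f(n)) = Θ(n^5).

Case 3: R(n) = Θ(n^5)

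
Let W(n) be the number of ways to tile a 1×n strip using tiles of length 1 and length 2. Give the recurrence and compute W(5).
Condition on the last tile: it has length 1 (leaving a 1×(n-1) strip) or length 2 (leaving a 1×(n-2) strip), so W(n) = W(n-1) + W(n-2) (order-2 linear recurrence).
For 0 ≤ i < 2 only unit tiles fit, so W(i) = 1.
Iterating the recurrence: W(2) = 2, W(3) = 3, W(4) = 5, W(5) = 8.

W(n) = W(n-1) + W(n-2), with W(i) = 1 for 0 ≤ i < 2; W(5) = 8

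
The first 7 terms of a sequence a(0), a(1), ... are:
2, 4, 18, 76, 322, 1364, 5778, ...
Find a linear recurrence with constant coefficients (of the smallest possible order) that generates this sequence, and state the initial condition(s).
Look for the lowest-order linear relation among consecutive terms.
Observation: a(n) - 4·a(n-1) - (1)·a(n-2) = 0 holds for the shown terms, and no order-1 relation a(n) = α·a(n-1) + β fits.
Check at n=3: 4·18 + (1)·4 = 76. ✓

a(n) = 4a(n-1) + a(n-2), a(0) = 2, a(1) = 4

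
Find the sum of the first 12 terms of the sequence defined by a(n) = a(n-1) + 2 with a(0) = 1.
Computing the sequence terms: 1, 3, 5, 7, 9, 11, 13, 15, 17, 19, 21, 23
Adding these values together:

144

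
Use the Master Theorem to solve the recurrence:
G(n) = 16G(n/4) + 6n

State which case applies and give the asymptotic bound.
Master Theorem template: G(n) = a·G(n/b) + f(n).
Here: a=16, b=4, f(n)=6n
Compute log_b(a) = log_4(16) = 2.
f(n) = 6n = O(n^(2-ε)) with ε = 1. Case 1: G(n) = Θ(n^log_b(a)) = Θ(n^2).

Case 1: G(n) = Θ(n^2)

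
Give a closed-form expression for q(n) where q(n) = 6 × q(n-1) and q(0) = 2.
Recurrence: q(n) = 6 × q(n-1), initial: q(0) = 2.
Each term is 6 times the previous, so this is geometric with ratio 6. After n steps: q(n) = q(0)·6ⁿ = 2·6ⁿ.

q(n) = 2·6ⁿ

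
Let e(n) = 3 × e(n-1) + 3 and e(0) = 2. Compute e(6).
Computing step by step:
e(0) = 2
e(1) = 3 × 2 + 3 = 9
e(2) = 3 × 9 + 3 = 30
e(3) = 3 × 30 + 3 = 93
e(4) = 3 × 93 + 3 = 282
e(5) = 3 × 282 + 3 = 849
e(6) = 3 × 849 + 3 = 2550

2550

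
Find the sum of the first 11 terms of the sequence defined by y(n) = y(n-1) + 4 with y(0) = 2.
Computing the sequence terms: 2, 6, 10, 14, 18, 22, 26, 30, 34, 38, 42
Adding these values together:

242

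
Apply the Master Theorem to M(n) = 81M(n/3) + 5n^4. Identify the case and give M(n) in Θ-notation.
Master Theorem template: M(n) = a·M(n/b) + f(n).
Here: a=81, b=3, f(n)=5n^4
Compute log_b(a) = log_3(81) = 4.
f(n) = 5n^4 = Θ(n^4). Case 2: M(n) = Θ(n^4 log n).

Case 2: M(n) = Θ(n^4 log n)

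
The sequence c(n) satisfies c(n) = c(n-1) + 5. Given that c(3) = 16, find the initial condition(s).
c(3) = c(0) + 3·5, so c(0) = 16 - 15 = 1.

c(0) = 1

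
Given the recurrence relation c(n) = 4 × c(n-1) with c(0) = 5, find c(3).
Computing step by step:
c(0) = 5
c(1) = 4 × 5 = 20
c(2) = 4 × 20 = 80
c(3) = 4 × 80 = 320

320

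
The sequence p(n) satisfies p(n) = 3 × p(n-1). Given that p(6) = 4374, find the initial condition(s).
In general p(n) = 3ⁿ · p(0). At n = 6: p(0) = p(6) / 3^6 = 4374 / 729 = 6.

p(0) = 6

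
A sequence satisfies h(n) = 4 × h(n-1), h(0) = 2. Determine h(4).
Computing step by step:
h(0) = 2
h(1) = 4 × 2 = 8
h(2) = 4 × 8 = 32
h(3) = 4 × 32 = 128
h(4) = 4 × 128 = 512

512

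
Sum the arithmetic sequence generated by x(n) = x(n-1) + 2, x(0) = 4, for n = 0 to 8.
Computing the sequence terms: 4, 6, 8, 10, 12, 14, 16, 18, 20
Adding these values together:

108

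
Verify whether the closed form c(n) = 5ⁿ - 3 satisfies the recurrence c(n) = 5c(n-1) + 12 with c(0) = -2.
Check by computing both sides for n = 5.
From the recurrence with c(0) = -2:
  c(0) = -2, c(1) = 2, c(2) = 22, c(3) = 122, c(4) = 622, c(5) = 3122
  so the recurrence gives c(5) = 3122.
From the proposed closed form c(n) = 5ⁿ - 3:
  c(5) = 3122.
Both sides give 3122 at n = 5, and the initial condition(s) match, so the closed form is consistent.

Yes, the closed form is correct.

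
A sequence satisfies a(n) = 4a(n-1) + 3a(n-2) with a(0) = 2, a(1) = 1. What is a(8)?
Computing the sequence terms:
2, 1, 10, 43, 202, 937, 4354, 20227, 93970

93970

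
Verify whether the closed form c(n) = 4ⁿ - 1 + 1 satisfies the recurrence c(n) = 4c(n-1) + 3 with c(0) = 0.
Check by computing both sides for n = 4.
From the recurrence with c(0) = 0:
  c(0) = 0, c(1) = 3, c(2) = 15, c(3) = 63, c(4) = 255
  so the recurrence gives c(4) = 255.
From the proposed closed form c(n) = 4ⁿ - 1 + 1:
  c(4) = 256.
The recurrence gives 255 but the closed form gives 256, so the closed form does not satisfy the recurrence.

No, the closed form is incorrect.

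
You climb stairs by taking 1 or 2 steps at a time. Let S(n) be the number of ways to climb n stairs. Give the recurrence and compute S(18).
Condition on the size of the last step (1 to 2): before it there were n-1, …, n-2 stairs climbed, and these cases are disjoint, so S(n) = S(n-1) + S(n-2) (Fibonacci-type sequence).
Initial conditions by direct count (compositions of i into parts ≤ 2): S(1) = 1; S(2) = 2.
Iterating the recurrence: S(3) = 3, S(4) = 5, S(5) = 8, S(6) = 13, S(7) = 21, S(8) = 34, S(9) = 55, S(10) = 89, S(11) = 144, S(12) = 233, S(13) = 377, S(14) = 610, S(15) = 987, S(16) = 1597, S(17) = 2584, S(18) = 4181.

S(n) = S(n-1) + S(n-2), S(1) = 1, S(2) = 2; S(18) = 4181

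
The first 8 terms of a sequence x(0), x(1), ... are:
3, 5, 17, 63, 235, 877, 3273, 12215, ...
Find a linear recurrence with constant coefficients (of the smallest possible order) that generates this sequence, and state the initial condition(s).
Look for the lowest-order linear relation among consecutive terms.
Observation: x(n) - 4·x(n-1) - (-1)·x(n-2) = 0 holds for the shown terms, and no order-1 relation x(n) = α·x(n-1) + β fits.
Check at n=3: 4·17 + (-1)·5 = 63. ✓

x(n) = 4x(n-1) - x(n-2), x(0) = 3, x(1) = 5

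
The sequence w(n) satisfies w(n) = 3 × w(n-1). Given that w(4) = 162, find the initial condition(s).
In general w(n) = 3ⁿ · w(0). At n = 4: w(0) = w(4) / 3^4 = 162 / 81 = 2.

w(0) = 2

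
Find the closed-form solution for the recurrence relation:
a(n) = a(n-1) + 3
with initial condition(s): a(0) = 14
Recurrence: a(n) = a(n-1) + 3, initial: a(0) = 14.
Each step adds 3, so a(n) = a(0) + 3n = 3n + 14.

a(n) = 3n + 14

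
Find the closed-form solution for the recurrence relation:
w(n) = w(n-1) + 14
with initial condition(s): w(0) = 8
Recurrence: w(n) = w(n-1) + 14, initial: w(0) = 8.
Each step adds 14, so w(n) = w(0) + 14n = 14n + 8.

w(n) = 14n + 8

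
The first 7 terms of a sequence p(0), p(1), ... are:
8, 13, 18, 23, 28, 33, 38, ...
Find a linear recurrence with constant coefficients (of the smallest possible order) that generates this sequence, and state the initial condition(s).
Look for the lowest-order linear relation among consecutive terms.
Observation: consecutive differences are constant (= 5).
Check at n=2: 1·13 + 5 = 18. ✓

p(n) = p(n-1) + 5, p(0) = 8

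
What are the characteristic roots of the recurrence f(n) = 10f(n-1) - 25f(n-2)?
Substitute f(n) = rⁿ and divide through by rⁿ⁻²: r² - 10r + 25 = 0
Factor: (r - 5)² = 0, so r = 5 (double root).
General solution: f(n) = (A + Bn)·5ⁿ

Characteristic: r² - 10r + 25 = 0, Roots: r = 5 (double root)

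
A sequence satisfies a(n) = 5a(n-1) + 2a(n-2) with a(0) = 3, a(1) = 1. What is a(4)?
Computing the sequence terms:
3, 1, 11, 57, 307

307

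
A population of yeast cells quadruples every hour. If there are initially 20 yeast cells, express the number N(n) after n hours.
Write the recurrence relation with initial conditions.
Each hour multiplies the count by 4, so the count after n hours depends only on the count after n-1 hours: N(n) = 4 × N(n-1). The starting count gives N(0) = 20.
Unrolling n times gives the closed form N(n) = 20 × 4ⁿ.

N(n) = 4 × N(n-1), N(0) = 20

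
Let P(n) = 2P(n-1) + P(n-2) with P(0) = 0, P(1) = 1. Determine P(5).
Computing the sequence terms:
0, 1, 2, 5, 12, 29

29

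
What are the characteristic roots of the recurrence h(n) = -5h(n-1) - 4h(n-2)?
Substitute h(n) = rⁿ and divide through by rⁿ⁻²: r² + 5r + 4 = 0
Factor: (r + 4)(r + 1) = 0, so r = -4, -1.
General solution: h(n) = A·(-4)ⁿ + B·(-1)ⁿ

Characteristic: r² + 5r + 4 = 0, Roots: r = -4, -1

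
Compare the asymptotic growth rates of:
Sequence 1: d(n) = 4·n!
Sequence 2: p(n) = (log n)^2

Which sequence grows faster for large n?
Comparing growth rates:
Growth-rate hierarchy: log n ≺ any polynomial ≺ any exponential cⁿ (c>1) ≺ n! ≺ nⁿ.
factorial dominates polylogarithmic (log n)^2 asymptotically.

d(n) grows faster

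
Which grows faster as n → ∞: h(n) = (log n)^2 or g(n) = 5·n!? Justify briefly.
Comparing growth rates:
Growth-rate hierarchy: log n ≺ any polynomial ≺ any exponential cⁿ (c>1) ≺ n! ≺ nⁿ.
factorial dominates polylogarithmic (log n)^2 asymptotically.

g(n) grows faster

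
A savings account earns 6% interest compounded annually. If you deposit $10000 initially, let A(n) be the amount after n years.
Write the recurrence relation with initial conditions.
Each year the balance grows by 6%, i.e. is multiplied by 1 + 6/100 = 1.06, so A(n) = 1.06 × A(n-1). The initial deposit gives A(0) = 10000.
Unrolling gives the closed form A(n) = 10000 × (1.06)ⁿ.

A(n) = 1.06 × A(n-1), A(0) = 10000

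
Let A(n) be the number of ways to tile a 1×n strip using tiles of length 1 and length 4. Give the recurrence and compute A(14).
Condition on the last tile: it has length 1 (leaving a 1×(n-1) strip) or length 4 (leaving a 1×(n-4) strip), so A(n) = A(n-1) + A(n-4) (order-4 linear recurrence).
For 0 ≤ i < 4 only unit tiles fit, so A(i) = 1.
Iterating the recurrence: A(4) = 2, A(5) = 3, A(6) = 4, A(7) = 5, A(8) = 7, A(9) = 10, A(10) = 14, A(11) = 19, A(12) = 26, A(13) = 36, A(14) = 50.

A(n) = A(n-1) + A(n-4), with A(i) = 1 for 0 ≤ i < 4; A(14) = 50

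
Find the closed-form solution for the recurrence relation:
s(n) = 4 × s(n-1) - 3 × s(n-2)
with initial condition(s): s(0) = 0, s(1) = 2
Recurrence: s(n) = 4 × s(n-1) - 3 × s(n-2), initial: s(0) = 0, s(1) = 2.
Characteristic equation: r² - 4r + 3 = 0, which factors as (r - 3)(r - 1) = 0, so r = 3, 1. General solution s(n) = A·3ⁿ + B·1ⁿ. From s(0) = 0: A + B = 0. From s(1) = 2: 3A + 1B = 2. Solving gives A = 1, B = -1.

s(n) = 3ⁿ - 1ⁿ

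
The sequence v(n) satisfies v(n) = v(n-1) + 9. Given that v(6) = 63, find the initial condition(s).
v(6) = v(0) + 6·9, so v(0) = 63 - 54 = 9.

v(0) = 9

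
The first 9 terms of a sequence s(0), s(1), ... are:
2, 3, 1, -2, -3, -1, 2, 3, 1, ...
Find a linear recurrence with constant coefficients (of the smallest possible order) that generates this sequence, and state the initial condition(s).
Look for the lowest-order linear relation among consecutive terms.
Observation: s(n) - 1·s(n-1) - (-1)·s(n-2) = 0 holds for the shown terms, and no order-1 relation s(n) = α·s(n-1) + β fits.
Check at n=3: 1·1 + (-1)·3 = -2. ✓

s(n) = s(n-1) - s(n-2), s(0) = 2, s(1) = 3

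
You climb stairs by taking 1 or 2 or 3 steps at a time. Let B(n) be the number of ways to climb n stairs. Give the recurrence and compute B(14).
Condition on the size of the last step (1 to 3): before it there were n-1, …, n-3 stairs climbed, and these cases are disjoint, so B(n) = B(n-1) + B(n-2) + B(n-3) (order-3 linear recurrence).
Initial conditions by direct count (compositions of i into parts ≤ 3): B(1) = 1; B(2) = 2; B(3) = 4.
Iterating the recurrence: B(4) = 7, B(5) = 13, B(6) = 24, B(7) = 44, B(8) = 81, B(9) = 149, B(10) = 274, B(11) = 504, B(12) = 927, B(13) = 1705, B(14) = 3136.

B(n) = B(n-1) + B(n-2) + B(n-3), B(1) = 1, B(2) = 2, B(3) = 4; B(14) = 3136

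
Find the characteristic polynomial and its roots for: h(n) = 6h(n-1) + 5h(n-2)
Substitute h(n) = rⁿ and divide through by rⁿ⁻²: r² - 6r - 5 = 0
Discriminant: 6² + 4·5 = 56, not a perfect square, so by the quadratic formula r = (6 ± √56)/2.
General solution: h(n) = A·r₁ⁿ + B·r₂ⁿ where r₁,r₂ = (6 ± √56)/2

Characteristic: r² - 6r - 5 = 0, Roots: r = (6 ± √56)/2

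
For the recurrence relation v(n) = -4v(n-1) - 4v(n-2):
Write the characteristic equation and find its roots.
Substitute v(n) = rⁿ and divide through by rⁿ⁻²: r² + 4r + 4 = 0
Factor: (r + 2)² = 0, so r = -2 (double root).
General solution: v(n) = (A + Bn)·(-2)ⁿ

Characteristic: r² + 4r + 4 = 0, Roots: r = -2 (double root)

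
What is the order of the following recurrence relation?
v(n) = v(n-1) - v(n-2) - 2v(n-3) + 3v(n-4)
The order is the largest lag k for which v(n-k) appears. Here the deepest term is v(n-4), so the order is 4.

Order 4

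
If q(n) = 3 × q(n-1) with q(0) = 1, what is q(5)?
Computing step by step:
q(0) = 1
q(1) = 3 × 1 = 3
q(2) = 3 × 3 = 9
q(3) = 3 × 9 = 27
q(4) = 3 × 27 = 81
q(5) = 3 × 81 = 243

243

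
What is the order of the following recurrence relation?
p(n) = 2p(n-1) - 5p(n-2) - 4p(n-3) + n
The order is the largest lag k for which p(n-k) appears. Here the deepest term is p(n-3) (the n term is non-homogeneous and does not affect the order), so the order is 3.

Order 3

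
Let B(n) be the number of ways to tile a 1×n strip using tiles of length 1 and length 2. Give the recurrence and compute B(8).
Condition on the last tile: it has length 1 (leaving a 1×(n-1) strip) or length 2 (leaving a 1×(n-2) strip), so B(n) = B(n-1) + B(n-2) (order-2 linear recurrence).
For 0 ≤ i < 2 only unit tiles fit, so B(i) = 1.
Iterating the recurrence: B(2) = 2, B(3) = 3, B(4) = 5, B(5) = 8, B(6) = 13, B(7) = 21, B(8) = 34.

B(n) = B(n-1) + B(n-2), with B(i) = 1 for 0 ≤ i < 2; B(8) = 34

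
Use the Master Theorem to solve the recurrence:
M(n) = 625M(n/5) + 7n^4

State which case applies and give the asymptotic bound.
Master Theorem template: M(n) = a·M(n/b) + f(n).
Here: a=625, b=5, f(n)=7n^4
Compute log_b(a) = log_5(625) = 4.
f(n) = 7n^4 = Θ(n^4). Case 2: M(n) = Θ(n^4 log n).

Case 2: M(n) = Θ(n^4 log n)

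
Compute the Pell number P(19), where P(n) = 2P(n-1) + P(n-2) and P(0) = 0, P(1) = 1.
Computing the sequence terms:
0, 1, 2, 5, 12, 29, 70, 169, 408, 985, 2378, 5741, 13860, 33461, 80782, 195025, 470832, 1136689, 2744210, 6625109

6625109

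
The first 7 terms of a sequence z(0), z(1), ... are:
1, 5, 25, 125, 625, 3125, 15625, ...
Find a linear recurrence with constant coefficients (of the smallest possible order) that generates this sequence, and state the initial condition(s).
Look for the lowest-order linear relation among consecutive terms.
Observation: each term is 5× the previous.
Check at n=2: 5·5 = 25. ✓

z(n) = 5 × z(n-1), z(0) = 1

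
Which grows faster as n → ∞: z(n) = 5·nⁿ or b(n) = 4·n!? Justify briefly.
Comparing growth rates:
Growth-rate hierarchy: log n ≺ any polynomial ≺ any exponential cⁿ (c>1) ≺ n! ≺ nⁿ.
super-exponential nⁿ dominates factorial asymptotically.

z(n) grows faster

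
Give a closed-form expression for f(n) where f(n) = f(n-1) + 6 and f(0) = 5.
Recurrence: f(n) = f(n-1) + 6, initial: f(0) = 5.
Each step adds 6, so f(n) = f(0) + 6n = 6n + 5.

f(n) = 6n + 5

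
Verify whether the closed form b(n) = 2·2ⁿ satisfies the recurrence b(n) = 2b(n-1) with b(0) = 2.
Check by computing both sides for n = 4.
From the recurrence with b(0) = 2:
  b(0) = 2, b(1) = 4, b(2) = 8, b(3) = 16, b(4) = 32
  so the recurrence gives b(4) = 32.
From the proposed closed form b(n) = 2·2ⁿ:
  b(4) = 32.
Both sides give 32 at n = 4, and the initial condition(s) match, so the closed form is consistent.

Yes, the closed form is correct.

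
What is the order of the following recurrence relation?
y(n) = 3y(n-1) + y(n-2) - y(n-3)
The order is the largest lag k for which y(n-k) appears. Here the deepest term is y(n-3), so the order is 3.

Order 3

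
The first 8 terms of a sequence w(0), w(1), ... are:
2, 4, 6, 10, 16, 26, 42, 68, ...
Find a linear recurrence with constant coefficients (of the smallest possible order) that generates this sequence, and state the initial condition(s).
Look for the lowest-order linear relation among consecutive terms.
Observation: w(n) - 1·w(n-1) - (1)·w(n-2) = 0 holds for the shown terms, and no order-1 relation w(n) = α·w(n-1) + β fits.
Check at n=3: 1·6 + (1)·4 = 10. ✓

w(n) = w(n-1) + w(n-2), w(0) = 2, w(1) = 4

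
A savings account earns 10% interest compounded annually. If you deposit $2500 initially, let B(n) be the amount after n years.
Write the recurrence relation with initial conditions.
Each year the balance grows by 10%, i.e. is multiplied by 1 + 10/100 = 1.1, so B(n) = 1.1 × B(n-1). The initial deposit gives B(0) = 2500.
Unrolling gives the closed form B(n) = 2500 × (1.1)ⁿ.

B(n) = 1.1 × B(n-1), B(0) = 2500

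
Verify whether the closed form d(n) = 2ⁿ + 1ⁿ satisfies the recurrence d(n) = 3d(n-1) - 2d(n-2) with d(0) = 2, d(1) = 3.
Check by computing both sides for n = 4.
From the recurrence with d(0) = 2, d(1) = 3:
  d(0) = 2, d(1) = 3, d(2) = 5, d(3) = 9, d(4) = 17
  so the recurrence gives d(4) = 17.
From the proposed closed form d(n) = 2ⁿ + 1ⁿ:
  d(4) = 17.
Both sides give 17 at n = 4, and the initial condition(s) match, so the closed form is consistent.

Yes, the closed form is correct.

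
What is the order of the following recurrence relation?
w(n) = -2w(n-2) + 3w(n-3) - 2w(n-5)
The order is the largest lag k for which w(n-k) appears. Here the deepest term is w(n-5), so the order is 5.

Order 5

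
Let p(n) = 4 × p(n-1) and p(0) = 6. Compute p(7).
Computing step by step:
p(0) = 6
p(1) = 4 × 6 = 24
p(2) = 4 × 24 = 96
p(3) = 4 × 96 = 384
p(4) = 4 × 384 = 1536
p(5) = 4 × 1536 = 6144
p(6) = 4 × 6144 = 24576
p(7) = 4 × 24576 = 98304

98304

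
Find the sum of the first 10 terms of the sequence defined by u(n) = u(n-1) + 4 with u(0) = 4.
Computing the sequence terms: 4, 8, 12, 16, 20, 24, 28, 32, 36, 40
Adding these values together:

220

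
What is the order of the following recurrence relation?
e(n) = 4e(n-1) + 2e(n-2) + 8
The order is the largest lag k for which e(n-k) appears. Here the deepest term is e(n-2) (the 8 term is non-homogeneous and does not affect the order), so the order is 2.

Order 2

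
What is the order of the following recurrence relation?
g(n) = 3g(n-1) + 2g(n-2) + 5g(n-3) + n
The order is the largest lag k for which g(n-k) appears. Here the deepest term is g(n-3) (the n term is non-homogeneous and does not affect the order), so the order is 3.

Order 3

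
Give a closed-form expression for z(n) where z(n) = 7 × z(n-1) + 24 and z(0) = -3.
Recurrence: z(n) = 7 × z(n-1) + 24, initial: z(0) = -3.
Try z(n) = A·7ⁿ + C. Substituting: A·7ⁿ + C = 7(A·7ⁿ⁻¹ + C) + 24 = A·7ⁿ + 7C + 24, so C = 7C + 24, giving C = -4. Then z(0) = A - 4 = -3 gives A = 1.

z(n) = 7ⁿ - 4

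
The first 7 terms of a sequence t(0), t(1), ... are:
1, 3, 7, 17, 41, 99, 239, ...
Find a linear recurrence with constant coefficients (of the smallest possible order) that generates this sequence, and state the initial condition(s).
Look for the lowest-order linear relation among consecutive terms.
Observation: t(n) - 2·t(n-1) - (1)·t(n-2) = 0 holds for the shown terms, and no order-1 relation t(n) = α·t(n-1) + β fits.
Check at n=3: 2·7 + (1)·3 = 17. ✓

t(n) = 2t(n-1) + t(n-2), t(0) = 1, t(1) = 3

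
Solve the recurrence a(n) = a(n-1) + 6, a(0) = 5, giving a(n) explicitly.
Recurrence: a(n) = a(n-1) + 6, initial: a(0) = 5.
Each step adds 6, so a(n) = a(0) + 6n = 6n + 5.

a(n) = 6n + 5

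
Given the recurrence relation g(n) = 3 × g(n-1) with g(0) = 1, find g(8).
Computing step by step:
g(0) = 1
g(1) = 3 × 1 = 3
g(2) = 3 × 3 = 9
g(3) = 3 × 9 = 27
g(4) = 3 × 27 = 81
g(5) = 3 × 81 = 243
g(6) = 3 × 243 = 729
g(7) = 3 × 729 = 2187
g(8) = 3 × 2187 = 6561

6561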